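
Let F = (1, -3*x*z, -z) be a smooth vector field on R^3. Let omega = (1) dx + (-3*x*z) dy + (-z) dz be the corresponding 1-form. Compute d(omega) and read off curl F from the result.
d(omega) = (3*x) dy ∧ dz + (0) dz ∧ dx + (-3*z) dx ∧ dy; curl F = (3*x, 0, -3*z)

d omega = sum_{i<j} (∂f_j/∂x_i - ∂f_i/∂x_j) dx_i ∧ dx_j. Under the identification (dy ∧ dz, dz ∧ dx, dx ∧ dy) ↔ (e_x, e_y, e_z), the coefficients are exactly the components of curl F. Compute:
  ∂R/∂y - ∂Q/∂z = (0) - (-3*x) = 3*x
  ∂P/∂z - ∂R/∂x = (0) - (0) = 0
  ∂Q/∂x - ∂P/∂y = (-3*z) - (0) = -3*z.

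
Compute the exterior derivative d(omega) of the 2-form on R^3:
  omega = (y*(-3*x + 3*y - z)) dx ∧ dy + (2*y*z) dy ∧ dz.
d(omega) = (-y) dx ∧ dy ∧ dz

For a 2-form omega = sum_{i<j} g_{ij} dx_i ∧ dx_j, the exterior derivative is
  d(omega) = sum_{i<j} d(g_{ij}) ∧ dx_i ∧ dx_j = sum_{i<j, k} (∂g_{ij}/∂x_k) dx_k ∧ dx_i ∧ dx_j.
Expand each term, using dx_k ∧ dx_i ∧ dx_j = sgn(permutation) dx_{(a)} ∧ dx_{(b)} ∧ dx_{(c)} with (a < b < c) sorted:
  d(y*(-3*x + 3*y - z)) includes (∂/∂z)(y*(-3*x + 3*y - z)) dz = (-y) dz, which multiplied by dx ∧ dy gives (-y) dx ∧ dy ∧ dz
Collecting like 3-forms: d(omega) = (-y) dx ∧ dy ∧ dz.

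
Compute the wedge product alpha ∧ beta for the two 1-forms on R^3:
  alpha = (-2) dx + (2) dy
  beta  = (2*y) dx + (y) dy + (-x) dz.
alpha ∧ beta = (-6*y) dx ∧ dy + (2*x) dx ∧ dz + (-2*x) dy ∧ dz

Distribute the wedge, using dx_i ∧ dx_j = -dx_j ∧ dx_i and dx_i ∧ dx_i = 0. For each pair (i, j) with i < j, the coefficient of dx_i ∧ dx_j in alpha ∧ beta is (alpha_i * beta_j - alpha_j * beta_i). Collecting: alpha ∧ beta = (-6*y) dx ∧ dy + (2*x) dx ∧ dz + (-2*x) dy ∧ dz.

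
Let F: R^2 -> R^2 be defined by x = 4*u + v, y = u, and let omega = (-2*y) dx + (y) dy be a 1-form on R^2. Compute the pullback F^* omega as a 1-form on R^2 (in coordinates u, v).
F^* omega = (-7*u) du + (-2*u) dv

Using F^*(f dg) = (f ∘ F) d(g ∘ F), substitute each coordinate x_i by F_i(u, v) in f_i, and replace dx_i by d F_i = (∂F_i/∂u) du + (∂F_i/∂v) dv.
  For the x component: f_1(F) = -2*u; d F_1 = (4) du + (1) dv
  For the y component: f_2(F) = u; d F_2 = (1) du + (0) dv
Combining and collecting du, dv coefficients:
  coeff of du: -7*u
  coeff of dv: -2*u
F^* omega = (-7*u) du + (-2*u) dv.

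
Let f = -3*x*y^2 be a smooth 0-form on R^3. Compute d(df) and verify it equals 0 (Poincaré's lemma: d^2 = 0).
d(df) = 0

Step 1: df = sum_i (∂f/∂x_i) dx_i = (-3*y^2) dx + (-6*x*y) dy + (0) dz.
Step 2: Apply d again. Using the 1-form formula, the coefficient of dx ∧ dy in d(df) is ∂^2 f/∂x ∂y - ∂^2 f/∂y ∂x = (-6*y) - (-6*y) = 0 (equality of mixed partials for smooth f).
Similarly for dx ∧ dz and dy ∧ dz — all coefficients vanish. So d(df) = 0.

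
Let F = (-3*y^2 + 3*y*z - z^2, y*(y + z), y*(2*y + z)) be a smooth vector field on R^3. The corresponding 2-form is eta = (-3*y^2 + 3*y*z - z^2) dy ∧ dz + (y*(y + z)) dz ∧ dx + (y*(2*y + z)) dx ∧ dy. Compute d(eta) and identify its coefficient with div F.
d(eta) = (3*y + z) dx ∧ dy ∧ dz; div F = 3*y + z

For a 2-form in R^3 of the form above, applying d gives a 3-form with coefficient ∂P/∂x + ∂Q/∂y + ∂R/∂z:
  ∂P/∂x = 0
  ∂Q/∂y = 2*y + z
  ∂R/∂z = y
Sum = 3*y + z, which is exactly div F.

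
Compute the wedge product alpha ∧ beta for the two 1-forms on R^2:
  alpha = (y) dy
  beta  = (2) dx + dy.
alpha ∧ beta = (-2*y) dx ∧ dy

Distribute the wedge, using dx_i ∧ dx_j = -dx_j ∧ dx_i and dx_i ∧ dx_i = 0. For each pair (i, j) with i < j, the coefficient of dx_i ∧ dx_j in alpha ∧ beta is (alpha_i * beta_j - alpha_j * beta_i). Collecting: alpha ∧ beta = (-2*y) dx ∧ dy.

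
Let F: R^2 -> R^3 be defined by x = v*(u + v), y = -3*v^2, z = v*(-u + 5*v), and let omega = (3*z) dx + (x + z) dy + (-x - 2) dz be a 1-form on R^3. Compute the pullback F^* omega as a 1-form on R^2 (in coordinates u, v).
F^* omega = (2*v*(-u*v + 8*v^2 + 1)) du + (-2*u^2*v + 2*u - 16*v^3 - 20*v) dv

Using F^*(f dg) = (f ∘ F) d(g ∘ F), substitute each coordinate x_i by F_i(u, v) in f_i, and replace dx_i by d F_i = (∂F_i/∂u) du + (∂F_i/∂v) dv.
  For the x component: f_1(F) = 3*v*(-u + 5*v); d F_1 = (v) du + (u + 2*v) dv
  For the y component: f_2(F) = 6*v^2; d F_2 = (0) du + (-6*v) dv
  For the z component: f_3(F) = -u*v - v^2 - 2; d F_3 = (-v) du + (-u + 10*v) dv
Combining and collecting du, dv coefficients:
  coeff of du: 2*v*(-u*v + 8*v^2 + 1)
  coeff of dv: -2*u^2*v + 2*u - 16*v^3 - 20*v
F^* omega = (2*v*(-u*v + 8*v^2 + 1)) du + (-2*u^2*v + 2*u - 16*v^3 - 20*v) dv.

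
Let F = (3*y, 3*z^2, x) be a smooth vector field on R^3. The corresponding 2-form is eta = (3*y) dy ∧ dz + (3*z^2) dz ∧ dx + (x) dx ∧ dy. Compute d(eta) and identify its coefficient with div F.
d(eta) = (0) dx ∧ dy ∧ dz; div F = 0

For a 2-form in R^3 of the form above, applying d gives a 3-form with coefficient ∂P/∂x + ∂Q/∂y + ∂R/∂z:
  ∂P/∂x = 0
  ∂Q/∂y = 0
  ∂R/∂z = 0
Sum = 0, which is exactly div F.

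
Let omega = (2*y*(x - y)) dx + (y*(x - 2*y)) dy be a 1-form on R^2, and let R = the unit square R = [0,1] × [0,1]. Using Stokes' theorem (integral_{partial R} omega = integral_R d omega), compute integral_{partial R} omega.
integral_(partial R) omega = 3/2

Stokes: integral_partial_R omega = integral_R d omega with d omega = (∂Q/∂x - ∂P/∂y) dx ∧ dy.
  ∂Q/∂x = y
  ∂P/∂y = 2*x - 4*y
  integrand = ∂Q/∂x - ∂P/∂y = -2*x + 5*y.
Integrating over R: integral_0^1 integral_0^1 (-2*x + 5*y) dx dy = 3/2.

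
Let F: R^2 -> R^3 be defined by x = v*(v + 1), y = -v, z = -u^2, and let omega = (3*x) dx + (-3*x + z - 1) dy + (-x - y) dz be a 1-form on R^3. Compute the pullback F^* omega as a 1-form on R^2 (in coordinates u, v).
F^* omega = (2*u*v^2) du + (u^2 + 6*v^3 + 12*v^2 + 6*v + 1) dv

Using F^*(f dg) = (f ∘ F) d(g ∘ F), substitute each coordinate x_i by F_i(u, v) in f_i, and replace dx_i by d F_i = (∂F_i/∂u) du + (∂F_i/∂v) dv.
  For the x component: f_1(F) = 3*v*(v + 1); d F_1 = (0) du + (2*v + 1) dv
  For the y component: f_2(F) = -u^2 - 3*v^2 - 3*v - 1; d F_2 = (0) du + (-1) dv
  For the z component: f_3(F) = -v^2; d F_3 = (-2*u) du + (0) dv
Combining and collecting du, dv coefficients:
  coeff of du: 2*u*v^2
  coeff of dv: u^2 + 6*v^3 + 12*v^2 + 6*v + 1
F^* omega = (2*u*v^2) du + (u^2 + 6*v^3 + 12*v^2 + 6*v + 1) dv.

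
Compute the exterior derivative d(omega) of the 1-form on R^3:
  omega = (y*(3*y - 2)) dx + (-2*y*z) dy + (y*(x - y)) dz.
d(omega) = (2 - 6*y) dx ∧ dy + (y) dx ∧ dz + (x) dy ∧ dz

For a 1-form omega = sum_i f_i dx_i, the exterior derivative is
  d(omega) = sum_{i < j} (∂f_j/∂x_i - ∂f_i/∂x_j) dx_i ∧ dx_j.
  coefficient of dx ∧ dy: ∂f_2/∂x - ∂f_1/∂y = ∂(-2*y*z)/∂x - ∂(y*(3*y - 2))/∂y = 2 - 6*y
  coefficient of dx ∧ dz: ∂f_3/∂x - ∂f_1/∂z = ∂(y*(x - y))/∂x - ∂(y*(3*y - 2))/∂z = y
  coefficient of dy ∧ dz: ∂f_3/∂y - ∂f_2/∂z = ∂(y*(x - y))/∂y - ∂(-2*y*z)/∂z = x
Assembling: d(omega) = (2 - 6*y) dx ∧ dy + (y) dx ∧ dz + (x) dy ∧ dz.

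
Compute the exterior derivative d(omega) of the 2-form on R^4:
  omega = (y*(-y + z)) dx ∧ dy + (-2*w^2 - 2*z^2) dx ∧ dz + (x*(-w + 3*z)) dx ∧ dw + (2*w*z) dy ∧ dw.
d(omega) = (y) dx ∧ dy ∧ dz + (-4*w - 3*x) dx ∧ dz ∧ dw + (-2*w) dy ∧ dz ∧ dw

For a 2-form omega = sum_{i<j} g_{ij} dx_i ∧ dx_j, the exterior derivative is
  d(omega) = sum_{i<j} d(g_{ij}) ∧ dx_i ∧ dx_j = sum_{i<j, k} (∂g_{ij}/∂x_k) dx_k ∧ dx_i ∧ dx_j.
Expand each term, using dx_k ∧ dx_i ∧ dx_j = sgn(permutation) dx_{(a)} ∧ dx_{(b)} ∧ dx_{(c)} with (a < b < c) sorted:
  d(y*(-y + z)) includes (∂/∂z)(y*(-y + z)) dz = (y) dz, which multiplied by dx ∧ dy gives (y) dx ∧ dy ∧ dz
  d(-2*w^2 - 2*z^2) includes (∂/∂w)(-2*w^2 - 2*z^2) dw = (-4*w) dw, which multiplied by dx ∧ dz gives (-4*w) dx ∧ dz ∧ dw
  d(x*(-w + 3*z)) includes (∂/∂z)(x*(-w + 3*z)) dz = (3*x) dz, which multiplied by dx ∧ dw gives (-3*x) dx ∧ dz ∧ dw
  d(2*w*z) includes (∂/∂z)(2*w*z) dz = (2*w) dz, which multiplied by dy ∧ dw gives (-2*w) dy ∧ dz ∧ dw
Collecting like 3-forms: d(omega) = (y) dx ∧ dy ∧ dz + (-4*w - 3*x) dx ∧ dz ∧ dw + (-2*w) dy ∧ dz ∧ dw.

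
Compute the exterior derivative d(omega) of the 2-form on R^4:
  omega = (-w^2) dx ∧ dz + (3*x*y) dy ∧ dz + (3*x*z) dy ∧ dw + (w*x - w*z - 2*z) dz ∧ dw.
d(omega) = (-w) dx ∧ dz ∧ dw + (3*y) dx ∧ dy ∧ dz + (3*z) dx ∧ dy ∧ dw + (-3*x) dy ∧ dz ∧ dw

For a 2-form omega = sum_{i<j} g_{ij} dx_i ∧ dx_j, the exterior derivative is
  d(omega) = sum_{i<j} d(g_{ij}) ∧ dx_i ∧ dx_j = sum_{i<j, k} (∂g_{ij}/∂x_k) dx_k ∧ dx_i ∧ dx_j.
Expand each term, using dx_k ∧ dx_i ∧ dx_j = sgn(permutation) dx_{(a)} ∧ dx_{(b)} ∧ dx_{(c)} with (a < b < c) sorted:
  d(-w^2) includes (∂/∂w)(-w^2) dw = (-2*w) dw, which multiplied by dx ∧ dz gives (-2*w) dx ∧ dz ∧ dw
  d(3*x*y) includes (∂/∂x)(3*x*y) dx = (3*y) dx, which multiplied by dy ∧ dz gives (3*y) dx ∧ dy ∧ dz
  d(3*x*z) includes (∂/∂x)(3*x*z) dx = (3*z) dx, which multiplied by dy ∧ dw gives (3*z) dx ∧ dy ∧ dw
  d(3*x*z) includes (∂/∂z)(3*x*z) dz = (3*x) dz, which multiplied by dy ∧ dw gives (-3*x) dy ∧ dz ∧ dw
  d(w*x - w*z - 2*z) includes (∂/∂x)(w*x - w*z - 2*z) dx = (w) dx, which multiplied by dz ∧ dw gives (w) dx ∧ dz ∧ dw
Collecting like 3-forms: d(omega) = (-w) dx ∧ dz ∧ dw + (3*y) dx ∧ dy ∧ dz + (3*z) dx ∧ dy ∧ dw + (-3*x) dy ∧ dz ∧ dw.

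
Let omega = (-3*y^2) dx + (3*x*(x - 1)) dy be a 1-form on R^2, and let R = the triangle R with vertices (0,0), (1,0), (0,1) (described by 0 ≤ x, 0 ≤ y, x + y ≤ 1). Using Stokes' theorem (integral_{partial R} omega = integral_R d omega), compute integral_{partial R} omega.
integral_(partial R) omega = 1/2

Stokes: integral_partial_R omega = integral_R d omega with d omega = (∂Q/∂x - ∂P/∂y) dx ∧ dy.
  ∂Q/∂x = 6*x - 3
  ∂P/∂y = -6*y
  integrand = ∂Q/∂x - ∂P/∂y = 6*x + 6*y - 3.
Integrating over R: integral_0^1 integral_0^{1-x} (6*x + 6*y - 3) dy dx = 1/2.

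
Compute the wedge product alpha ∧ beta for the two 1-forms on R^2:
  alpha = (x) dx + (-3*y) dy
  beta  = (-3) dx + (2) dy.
alpha ∧ beta = (2*x - 9*y) dx ∧ dy

Distribute the wedge, using dx_i ∧ dx_j = -dx_j ∧ dx_i and dx_i ∧ dx_i = 0. For each pair (i, j) with i < j, the coefficient of dx_i ∧ dx_j in alpha ∧ beta is (alpha_i * beta_j - alpha_j * beta_i). Collecting: alpha ∧ beta = (2*x - 9*y) dx ∧ dy.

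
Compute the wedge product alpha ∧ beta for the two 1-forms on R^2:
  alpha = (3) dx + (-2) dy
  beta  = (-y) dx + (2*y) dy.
alpha ∧ beta = (4*y) dx ∧ dy

Distribute the wedge, using dx_i ∧ dx_j = -dx_j ∧ dx_i and dx_i ∧ dx_i = 0. For each pair (i, j) with i < j, the coefficient of dx_i ∧ dx_j in alpha ∧ beta is (alpha_i * beta_j - alpha_j * beta_i). Collecting: alpha ∧ beta = (4*y) dx ∧ dy.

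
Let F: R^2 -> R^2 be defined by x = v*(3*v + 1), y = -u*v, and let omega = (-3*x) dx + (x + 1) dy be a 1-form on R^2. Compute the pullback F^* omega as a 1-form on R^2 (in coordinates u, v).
F^* omega = (v*(-3*v^2 - v - 1)) du + (-3*u*v^2 - u*v - u - 54*v^3 - 27*v^2 - 3*v) dv

Using F^*(f dg) = (f ∘ F) d(g ∘ F), substitute each coordinate x_i by F_i(u, v) in f_i, and replace dx_i by d F_i = (∂F_i/∂u) du + (∂F_i/∂v) dv.
  For the x component: f_1(F) = 3*v*(-3*v - 1); d F_1 = (0) du + (6*v + 1) dv
  For the y component: f_2(F) = 3*v^2 + v + 1; d F_2 = (-v) du + (-u) dv
Combining and collecting du, dv coefficients:
  coeff of du: v*(-3*v^2 - v - 1)
  coeff of dv: -3*u*v^2 - u*v - u - 54*v^3 - 27*v^2 - 3*v
F^* omega = (v*(-3*v^2 - v - 1)) du + (-3*u*v^2 - u*v - u - 54*v^3 - 27*v^2 - 3*v) dv.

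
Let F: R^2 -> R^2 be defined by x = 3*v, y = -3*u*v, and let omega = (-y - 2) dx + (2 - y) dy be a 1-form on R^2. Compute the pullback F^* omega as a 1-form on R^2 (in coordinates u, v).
F^* omega = (3*v*(-3*u*v - 2)) du + (-9*u^2*v + 9*u*v - 6*u - 6) dv

Using F^*(f dg) = (f ∘ F) d(g ∘ F), substitute each coordinate x_i by F_i(u, v) in f_i, and replace dx_i by d F_i = (∂F_i/∂u) du + (∂F_i/∂v) dv.
  For the x component: f_1(F) = 3*u*v - 2; d F_1 = (0) du + (3) dv
  For the y component: f_2(F) = 3*u*v + 2; d F_2 = (-3*v) du + (-3*u) dv
Combining and collecting du, dv coefficients:
  coeff of du: 3*v*(-3*u*v - 2)
  coeff of dv: -9*u^2*v + 9*u*v - 6*u - 6
F^* omega = (3*v*(-3*u*v - 2)) du + (-9*u^2*v + 9*u*v - 6*u - 6) dv.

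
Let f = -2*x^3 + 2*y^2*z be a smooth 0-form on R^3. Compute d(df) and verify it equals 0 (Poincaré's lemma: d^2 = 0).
d(df) = 0

Step 1: df = sum_i (∂f/∂x_i) dx_i = (-6*x^2) dx + (4*y*z) dy + (2*y^2) dz.
Step 2: Apply d again. Using the 1-form formula, the coefficient of dx ∧ dy in d(df) is ∂^2 f/∂x ∂y - ∂^2 f/∂y ∂x = (0) - (0) = 0 (equality of mixed partials for smooth f).
Similarly for dx ∧ dz and dy ∧ dz — all coefficients vanish. So d(df) = 0.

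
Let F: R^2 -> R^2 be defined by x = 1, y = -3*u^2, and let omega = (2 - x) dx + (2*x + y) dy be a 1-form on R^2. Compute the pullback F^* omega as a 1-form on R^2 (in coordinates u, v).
F^* omega = (18*u^3 - 12*u) du

Using F^*(f dg) = (f ∘ F) d(g ∘ F), substitute each coordinate x_i by F_i(u, v) in f_i, and replace dx_i by d F_i = (∂F_i/∂u) du + (∂F_i/∂v) dv.
  For the x component: f_1(F) = 1; d F_1 = (0) du + (0) dv
  For the y component: f_2(F) = 2 - 3*u^2; d F_2 = (-6*u) du + (0) dv
Combining and collecting du, dv coefficients:
  coeff of du: 18*u^3 - 12*u
  coeff of dv: 0
F^* omega = (18*u^3 - 12*u) du.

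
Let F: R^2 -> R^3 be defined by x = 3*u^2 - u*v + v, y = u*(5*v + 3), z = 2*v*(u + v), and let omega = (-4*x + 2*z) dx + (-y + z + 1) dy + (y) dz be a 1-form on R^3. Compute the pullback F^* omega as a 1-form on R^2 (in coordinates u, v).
F^* omega = (-72*u^3 + 60*u^2*v + 11*u*v^2 - 42*u*v - 9*u + 6*v^3 + 10*v^2 + 5*v + 3) du + (12*u^3 - 13*u^2*v - 21*u^2 + 26*u*v^2 + 24*u*v + 5*u + 4*v^2 - 4*v) dv

Using F^*(f dg) = (f ∘ F) d(g ∘ F), substitute each coordinate x_i by F_i(u, v) in f_i, and replace dx_i by d F_i = (∂F_i/∂u) du + (∂F_i/∂v) dv.
  For the x component: f_1(F) = -12*u^2 + 8*u*v + 4*v^2 - 4*v; d F_1 = (6*u - v) du + (1 - u) dv
  For the y component: f_2(F) = -3*u*v - 3*u + 2*v^2 + 1; d F_2 = (5*v + 3) du + (5*u) dv
  For the z component: f_3(F) = u*(5*v + 3); d F_3 = (2*v) du + (2*u + 4*v) dv
Combining and collecting du, dv coefficients:
  coeff of du: -72*u^3 + 60*u^2*v + 11*u*v^2 - 42*u*v - 9*u + 6*v^3 + 10*v^2 + 5*v + 3
  coeff of dv: 12*u^3 - 13*u^2*v - 21*u^2 + 26*u*v^2 + 24*u*v + 5*u + 4*v^2 - 4*v
F^* omega = (-72*u^3 + 60*u^2*v + 11*u*v^2 - 42*u*v - 9*u + 6*v^3 + 10*v^2 + 5*v + 3) du + (12*u^3 - 13*u^2*v - 21*u^2 + 26*u*v^2 + 24*u*v + 5*u + 4*v^2 - 4*v) dv.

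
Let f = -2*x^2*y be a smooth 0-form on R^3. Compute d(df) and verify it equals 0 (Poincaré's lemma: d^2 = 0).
d(df) = 0

Step 1: df = sum_i (∂f/∂x_i) dx_i = (-4*x*y) dx + (-2*x^2) dy + (0) dz.
Step 2: Apply d again. Using the 1-form formula, the coefficient of dx ∧ dy in d(df) is ∂^2 f/∂x ∂y - ∂^2 f/∂y ∂x = (-4*x) - (-4*x) = 0 (equality of mixed partials for smooth f).
Similarly for dx ∧ dz and dy ∧ dz — all coefficients vanish. So d(df) = 0.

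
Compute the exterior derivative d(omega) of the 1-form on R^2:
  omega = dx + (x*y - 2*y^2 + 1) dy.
d(omega) = (y) dx ∧ dy

For a 1-form omega = sum_i f_i dx_i, the exterior derivative is
  d(omega) = sum_{i < j} (∂f_j/∂x_i - ∂f_i/∂x_j) dx_i ∧ dx_j.
  coefficient of dx ∧ dy: ∂f_2/∂x - ∂f_1/∂y = ∂(x*y - 2*y^2 + 1)/∂x - ∂(1)/∂y = y
Assembling: d(omega) = (y) dx ∧ dy.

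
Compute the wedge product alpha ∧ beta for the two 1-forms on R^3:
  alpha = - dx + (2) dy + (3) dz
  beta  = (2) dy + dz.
alpha ∧ beta = (-2) dx ∧ dy + (-1) dx ∧ dz + (-4) dy ∧ dz

Distribute the wedge, using dx_i ∧ dx_j = -dx_j ∧ dx_i and dx_i ∧ dx_i = 0. For each pair (i, j) with i < j, the coefficient of dx_i ∧ dx_j in alpha ∧ beta is (alpha_i * beta_j - alpha_j * beta_i). Collecting: alpha ∧ beta = (-2) dx ∧ dy + (-1) dx ∧ dz + (-4) dy ∧ dz.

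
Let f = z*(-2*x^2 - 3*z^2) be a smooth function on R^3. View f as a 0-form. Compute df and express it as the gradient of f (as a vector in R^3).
df = (-4*x*z) dx + (0) dy + (-2*x^2 - 9*z^2) dz; grad f = (-4*x*z, 0, -2*x^2 - 9*z^2)

For a 0-form f, d f = (∂f/∂x) dx + (∂f/∂y) dy + (∂f/∂z) dz. The components of the vector representation are exactly the entries of grad f in Cartesian coordinates:
  ∂f/∂x = -4*x*z
  ∂f/∂y = 0
  ∂f/∂z = -2*x^2 - 9*z^2.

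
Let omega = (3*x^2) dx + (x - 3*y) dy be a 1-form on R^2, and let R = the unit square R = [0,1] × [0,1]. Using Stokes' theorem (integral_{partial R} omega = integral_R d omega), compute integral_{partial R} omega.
integral_(partial R) omega = 1

Stokes: integral_partial_R omega = integral_R d omega with d omega = (∂Q/∂x - ∂P/∂y) dx ∧ dy.
  ∂Q/∂x = 1
  ∂P/∂y = 0
  integrand = ∂Q/∂x - ∂P/∂y = 1.
Integrating over R: integral_0^1 integral_0^1 (1) dx dy = 1.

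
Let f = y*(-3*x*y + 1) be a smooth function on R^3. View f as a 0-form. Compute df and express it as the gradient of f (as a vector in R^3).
df = (-3*y^2) dx + (-6*x*y + 1) dy + (0) dz; grad f = (-3*y^2, -6*x*y + 1, 0)

For a 0-form f, d f = (∂f/∂x) dx + (∂f/∂y) dy + (∂f/∂z) dz. The components of the vector representation are exactly the entries of grad f in Cartesian coordinates:
  ∂f/∂x = -3*y^2
  ∂f/∂y = -6*x*y + 1
  ∂f/∂z = 0.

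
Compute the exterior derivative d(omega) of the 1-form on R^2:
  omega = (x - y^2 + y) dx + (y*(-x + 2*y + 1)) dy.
d(omega) = (y - 1) dx ∧ dy

For a 1-form omega = sum_i f_i dx_i, the exterior derivative is
  d(omega) = sum_{i < j} (∂f_j/∂x_i - ∂f_i/∂x_j) dx_i ∧ dx_j.
  coefficient of dx ∧ dy: ∂f_2/∂x - ∂f_1/∂y = ∂(y*(-x + 2*y + 1))/∂x - ∂(x - y^2 + y)/∂y = y - 1
Assembling: d(omega) = (y - 1) dx ∧ dy.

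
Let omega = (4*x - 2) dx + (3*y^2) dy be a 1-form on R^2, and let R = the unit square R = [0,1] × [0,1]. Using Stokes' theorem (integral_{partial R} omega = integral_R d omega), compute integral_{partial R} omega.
integral_(partial R) omega = 0

Stokes: integral_partial_R omega = integral_R d omega with d omega = (∂Q/∂x - ∂P/∂y) dx ∧ dy.
  ∂Q/∂x = 0
  ∂P/∂y = 0
  integrand = ∂Q/∂x - ∂P/∂y = 0.
Integrating over R: integral_0^1 integral_0^1 (0) dx dy = 0.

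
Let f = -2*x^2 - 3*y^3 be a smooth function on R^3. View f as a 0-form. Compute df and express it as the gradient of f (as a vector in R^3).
df = (-4*x) dx + (-9*y^2) dy + (0) dz; grad f = (-4*x, -9*y^2, 0)

For a 0-form f, d f = (∂f/∂x) dx + (∂f/∂y) dy + (∂f/∂z) dz. The components of the vector representation are exactly the entries of grad f in Cartesian coordinates:
  ∂f/∂x = -4*x
  ∂f/∂y = -9*y^2
  ∂f/∂z = 0.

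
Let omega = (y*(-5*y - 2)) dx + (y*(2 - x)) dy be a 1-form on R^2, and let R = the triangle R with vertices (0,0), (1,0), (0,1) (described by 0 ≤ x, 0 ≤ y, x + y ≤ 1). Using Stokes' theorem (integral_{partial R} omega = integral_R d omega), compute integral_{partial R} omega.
integral_(partial R) omega = 5/2

Stokes: integral_partial_R omega = integral_R d omega with d omega = (∂Q/∂x - ∂P/∂y) dx ∧ dy.
  ∂Q/∂x = -y
  ∂P/∂y = -10*y - 2
  integrand = ∂Q/∂x - ∂P/∂y = 9*y + 2.
Integrating over R: integral_0^1 integral_0^{1-x} (9*y + 2) dy dx = 5/2.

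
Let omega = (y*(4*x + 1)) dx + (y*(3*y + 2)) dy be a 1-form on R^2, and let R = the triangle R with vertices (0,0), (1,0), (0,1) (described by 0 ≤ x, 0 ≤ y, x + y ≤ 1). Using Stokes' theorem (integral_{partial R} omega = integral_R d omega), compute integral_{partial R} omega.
integral_(partial R) omega = -7/6

Stokes: integral_partial_R omega = integral_R d omega with d omega = (∂Q/∂x - ∂P/∂y) dx ∧ dy.
  ∂Q/∂x = 0
  ∂P/∂y = 4*x + 1
  integrand = ∂Q/∂x - ∂P/∂y = -4*x - 1.
Integrating over R: integral_0^1 integral_0^{1-x} (-4*x - 1) dy dx = -7/6.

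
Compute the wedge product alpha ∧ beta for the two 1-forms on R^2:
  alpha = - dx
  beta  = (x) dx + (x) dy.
alpha ∧ beta = (-x) dx ∧ dy

Distribute the wedge, using dx_i ∧ dx_j = -dx_j ∧ dx_i and dx_i ∧ dx_i = 0. For each pair (i, j) with i < j, the coefficient of dx_i ∧ dx_j in alpha ∧ beta is (alpha_i * beta_j - alpha_j * beta_i). Collecting: alpha ∧ beta = (-x) dx ∧ dy.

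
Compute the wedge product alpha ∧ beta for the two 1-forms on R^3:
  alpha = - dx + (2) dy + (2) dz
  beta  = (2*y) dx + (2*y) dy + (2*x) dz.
alpha ∧ beta = (-6*y) dx ∧ dy + (-2*x - 4*y) dx ∧ dz + (4*x - 4*y) dy ∧ dz

Distribute the wedge, using dx_i ∧ dx_j = -dx_j ∧ dx_i and dx_i ∧ dx_i = 0. For each pair (i, j) with i < j, the coefficient of dx_i ∧ dx_j in alpha ∧ beta is (alpha_i * beta_j - alpha_j * beta_i). Collecting: alpha ∧ beta = (-6*y) dx ∧ dy + (-2*x - 4*y) dx ∧ dz + (4*x - 4*y) dy ∧ dz.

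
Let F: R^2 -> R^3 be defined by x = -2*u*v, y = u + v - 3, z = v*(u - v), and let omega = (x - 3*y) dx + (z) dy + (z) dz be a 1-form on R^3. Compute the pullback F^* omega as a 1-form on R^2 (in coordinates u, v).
F^* omega = (v*(5*u*v + 7*u - v^2 + 5*v - 18)) du + (5*u^2*v + 6*u^2 - 3*u*v^2 + 7*u*v - 18*u + 2*v^3 - v^2) dv

Using F^*(f dg) = (f ∘ F) d(g ∘ F), substitute each coordinate x_i by F_i(u, v) in f_i, and replace dx_i by d F_i = (∂F_i/∂u) du + (∂F_i/∂v) dv.
  For the x component: f_1(F) = -2*u*v - 3*u - 3*v + 9; d F_1 = (-2*v) du + (-2*u) dv
  For the y component: f_2(F) = v*(u - v); d F_2 = (1) du + (1) dv
  For the z component: f_3(F) = v*(u - v); d F_3 = (v) du + (u - 2*v) dv
Combining and collecting du, dv coefficients:
  coeff of du: v*(5*u*v + 7*u - v^2 + 5*v - 18)
  coeff of dv: 5*u^2*v + 6*u^2 - 3*u*v^2 + 7*u*v - 18*u + 2*v^3 - v^2
F^* omega = (v*(5*u*v + 7*u - v^2 + 5*v - 18)) du + (5*u^2*v + 6*u^2 - 3*u*v^2 + 7*u*v - 18*u + 2*v^3 - v^2) dv.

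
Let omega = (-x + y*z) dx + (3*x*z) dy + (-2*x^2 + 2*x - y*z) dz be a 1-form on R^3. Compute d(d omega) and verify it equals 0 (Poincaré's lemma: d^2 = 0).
d(d omega) = 0

Step 1: d omega = sum_{i<j} (∂f_j/∂x_i - ∂f_i/∂x_j) dx_i ∧ dx_j:
  coeff of dx ∧ dy: 2*z
  coeff of dx ∧ dz: -4*x - y + 2
  coeff of dy ∧ dz: -3*x - z
Step 2: Apply d again to each 2-form coefficient. The only possible 3-form in R^3 is dx ∧ dy ∧ dz, with coefficient
  ∂(coeff of dy∧dz)/∂x - ∂(coeff of dx∧dz)/∂y + ∂(coeff of dx∧dy)/∂z
  = ∂/∂x (-3*x - z) - ∂/∂y (-4*x - y + 2) + ∂/∂z (2*z).
Each of these terms simplifies to sums of mixed partials that cancel in pairs. The result is 0 (by equality of mixed partials for smooth functions — Schwarz / Clairaut).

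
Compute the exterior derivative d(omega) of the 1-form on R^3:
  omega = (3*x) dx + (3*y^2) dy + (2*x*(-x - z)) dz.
d(omega) = (-4*x - 2*z) dx ∧ dz

For a 1-form omega = sum_i f_i dx_i, the exterior derivative is
  d(omega) = sum_{i < j} (∂f_j/∂x_i - ∂f_i/∂x_j) dx_i ∧ dx_j.
  coefficient of dx ∧ dz: ∂f_3/∂x - ∂f_1/∂z = ∂(2*x*(-x - z))/∂x - ∂(3*x)/∂z = -4*x - 2*z
Assembling: d(omega) = (-4*x - 2*z) dx ∧ dz.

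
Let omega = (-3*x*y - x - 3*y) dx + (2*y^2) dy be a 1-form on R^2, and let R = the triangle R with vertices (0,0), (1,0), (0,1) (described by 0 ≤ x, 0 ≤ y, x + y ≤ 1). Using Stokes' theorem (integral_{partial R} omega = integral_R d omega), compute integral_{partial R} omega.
integral_(partial R) omega = 2

Stokes: integral_partial_R omega = integral_R d omega with d omega = (∂Q/∂x - ∂P/∂y) dx ∧ dy.
  ∂Q/∂x = 0
  ∂P/∂y = -3*x - 3
  integrand = ∂Q/∂x - ∂P/∂y = 3*x + 3.
Integrating over R: integral_0^1 integral_0^{1-x} (3*x + 3) dy dx = 2.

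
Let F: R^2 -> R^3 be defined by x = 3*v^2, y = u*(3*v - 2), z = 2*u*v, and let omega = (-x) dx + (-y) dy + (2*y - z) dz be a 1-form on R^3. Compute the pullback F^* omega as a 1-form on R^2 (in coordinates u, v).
F^* omega = (u*(-v^2 + 4*v - 4)) du + (-u^2*v - 2*u^2 - 18*v^3) dv

Using F^*(f dg) = (f ∘ F) d(g ∘ F), substitute each coordinate x_i by F_i(u, v) in f_i, and replace dx_i by d F_i = (∂F_i/∂u) du + (∂F_i/∂v) dv.
  For the x component: f_1(F) = -3*v^2; d F_1 = (0) du + (6*v) dv
  For the y component: f_2(F) = u*(2 - 3*v); d F_2 = (3*v - 2) du + (3*u) dv
  For the z component: f_3(F) = 4*u*(v - 1); d F_3 = (2*v) du + (2*u) dv
Combining and collecting du, dv coefficients:
  coeff of du: u*(-v^2 + 4*v - 4)
  coeff of dv: -u^2*v - 2*u^2 - 18*v^3
F^* omega = (u*(-v^2 + 4*v - 4)) du + (-u^2*v - 2*u^2 - 18*v^3) dv.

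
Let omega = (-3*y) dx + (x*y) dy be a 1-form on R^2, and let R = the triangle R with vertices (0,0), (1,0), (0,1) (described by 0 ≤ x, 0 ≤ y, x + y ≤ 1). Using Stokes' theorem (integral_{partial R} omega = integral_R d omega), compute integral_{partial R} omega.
integral_(partial R) omega = 5/3

Stokes: integral_partial_R omega = integral_R d omega with d omega = (∂Q/∂x - ∂P/∂y) dx ∧ dy.
  ∂Q/∂x = y
  ∂P/∂y = -3
  integrand = ∂Q/∂x - ∂P/∂y = y + 3.
Integrating over R: integral_0^1 integral_0^{1-x} (y + 3) dy dx = 5/3.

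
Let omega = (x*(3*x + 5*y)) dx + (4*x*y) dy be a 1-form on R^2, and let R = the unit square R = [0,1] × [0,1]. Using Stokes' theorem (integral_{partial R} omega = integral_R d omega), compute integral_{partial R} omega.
integral_(partial R) omega = -1/2

Stokes: integral_partial_R omega = integral_R d omega with d omega = (∂Q/∂x - ∂P/∂y) dx ∧ dy.
  ∂Q/∂x = 4*y
  ∂P/∂y = 5*x
  integrand = ∂Q/∂x - ∂P/∂y = -5*x + 4*y.
Integrating over R: integral_0^1 integral_0^1 (-5*x + 4*y) dx dy = -1/2.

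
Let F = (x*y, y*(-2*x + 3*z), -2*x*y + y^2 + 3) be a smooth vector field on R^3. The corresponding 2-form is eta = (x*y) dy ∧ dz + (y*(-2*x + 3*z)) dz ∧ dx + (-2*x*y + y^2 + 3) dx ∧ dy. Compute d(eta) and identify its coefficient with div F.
d(eta) = (-2*x + y + 3*z) dx ∧ dy ∧ dz; div F = -2*x + y + 3*z

For a 2-form in R^3 of the form above, applying d gives a 3-form with coefficient ∂P/∂x + ∂Q/∂y + ∂R/∂z:
  ∂P/∂x = y
  ∂Q/∂y = -2*x + 3*z
  ∂R/∂z = 0
Sum = -2*x + y + 3*z, which is exactly div F.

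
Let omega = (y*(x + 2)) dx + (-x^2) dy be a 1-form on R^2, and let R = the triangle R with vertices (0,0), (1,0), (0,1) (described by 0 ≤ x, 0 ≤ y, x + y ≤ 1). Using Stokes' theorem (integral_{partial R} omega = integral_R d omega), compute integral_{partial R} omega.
integral_(partial R) omega = -3/2

Stokes: integral_partial_R omega = integral_R d omega with d omega = (∂Q/∂x - ∂P/∂y) dx ∧ dy.
  ∂Q/∂x = -2*x
  ∂P/∂y = x + 2
  integrand = ∂Q/∂x - ∂P/∂y = -3*x - 2.
Integrating over R: integral_0^1 integral_0^{1-x} (-3*x - 2) dy dx = -3/2.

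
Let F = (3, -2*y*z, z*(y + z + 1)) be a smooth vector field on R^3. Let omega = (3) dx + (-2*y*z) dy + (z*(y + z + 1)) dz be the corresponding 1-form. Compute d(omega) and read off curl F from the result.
d(omega) = (2*y + z) dy ∧ dz + (0) dz ∧ dx + (0) dx ∧ dy; curl F = (2*y + z, 0, 0)

d omega = sum_{i<j} (∂f_j/∂x_i - ∂f_i/∂x_j) dx_i ∧ dx_j. Under the identification (dy ∧ dz, dz ∧ dx, dx ∧ dy) ↔ (e_x, e_y, e_z), the coefficients are exactly the components of curl F. Compute:
  ∂R/∂y - ∂Q/∂z = (z) - (-2*y) = 2*y + z
  ∂P/∂z - ∂R/∂x = (0) - (0) = 0
  ∂Q/∂x - ∂P/∂y = (0) - (0) = 0.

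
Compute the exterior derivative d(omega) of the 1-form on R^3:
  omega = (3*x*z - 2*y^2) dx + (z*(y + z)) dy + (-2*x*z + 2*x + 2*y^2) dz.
d(omega) = (4*y) dx ∧ dy + (-3*x - 2*z + 2) dx ∧ dz + (3*y - 2*z) dy ∧ dz

For a 1-form omega = sum_i f_i dx_i, the exterior derivative is
  d(omega) = sum_{i < j} (∂f_j/∂x_i - ∂f_i/∂x_j) dx_i ∧ dx_j.
  coefficient of dx ∧ dy: ∂f_2/∂x - ∂f_1/∂y = ∂(z*(y + z))/∂x - ∂(3*x*z - 2*y^2)/∂y = 4*y
  coefficient of dx ∧ dz: ∂f_3/∂x - ∂f_1/∂z = ∂(-2*x*z + 2*x + 2*y^2)/∂x - ∂(3*x*z - 2*y^2)/∂z = -3*x - 2*z + 2
  coefficient of dy ∧ dz: ∂f_3/∂y - ∂f_2/∂z = ∂(-2*x*z + 2*x + 2*y^2)/∂y - ∂(z*(y + z))/∂z = 3*y - 2*z
Assembling: d(omega) = (4*y) dx ∧ dy + (-3*x - 2*z + 2) dx ∧ dz + (3*y - 2*z) dy ∧ dz.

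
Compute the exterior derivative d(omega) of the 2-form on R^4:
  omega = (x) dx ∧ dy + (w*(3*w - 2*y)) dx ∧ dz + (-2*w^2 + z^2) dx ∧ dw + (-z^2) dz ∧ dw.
d(omega) = (2*w) dx ∧ dy ∧ dz + (6*w - 2*y - 2*z) dx ∧ dz ∧ dw

For a 2-form omega = sum_{i<j} g_{ij} dx_i ∧ dx_j, the exterior derivative is
  d(omega) = sum_{i<j} d(g_{ij}) ∧ dx_i ∧ dx_j = sum_{i<j, k} (∂g_{ij}/∂x_k) dx_k ∧ dx_i ∧ dx_j.
Expand each term, using dx_k ∧ dx_i ∧ dx_j = sgn(permutation) dx_{(a)} ∧ dx_{(b)} ∧ dx_{(c)} with (a < b < c) sorted:
  d(w*(3*w - 2*y)) includes (∂/∂y)(w*(3*w - 2*y)) dy = (-2*w) dy, which multiplied by dx ∧ dz gives (2*w) dx ∧ dy ∧ dz
  d(w*(3*w - 2*y)) includes (∂/∂w)(w*(3*w - 2*y)) dw = (6*w - 2*y) dw, which multiplied by dx ∧ dz gives (6*w - 2*y) dx ∧ dz ∧ dw
  d(-2*w^2 + z^2) includes (∂/∂z)(-2*w^2 + z^2) dz = (2*z) dz, which multiplied by dx ∧ dw gives (-2*z) dx ∧ dz ∧ dw
Collecting like 3-forms: d(omega) = (2*w) dx ∧ dy ∧ dz + (6*w - 2*y - 2*z) dx ∧ dz ∧ dw.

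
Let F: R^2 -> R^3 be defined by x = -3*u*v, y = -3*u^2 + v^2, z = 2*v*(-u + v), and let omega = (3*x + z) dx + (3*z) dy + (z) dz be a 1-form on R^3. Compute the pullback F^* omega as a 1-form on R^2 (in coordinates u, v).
F^* omega = (v*(36*u^2 + u*v - 10*v^2)) du + (v*(37*u^2 - 30*u*v + 20*v^2)) dv

Using F^*(f dg) = (f ∘ F) d(g ∘ F), substitute each coordinate x_i by F_i(u, v) in f_i, and replace dx_i by d F_i = (∂F_i/∂u) du + (∂F_i/∂v) dv.
  For the x component: f_1(F) = v*(-11*u + 2*v); d F_1 = (-3*v) du + (-3*u) dv
  For the y component: f_2(F) = 6*v*(-u + v); d F_2 = (-6*u) du + (2*v) dv
  For the z component: f_3(F) = 2*v*(-u + v); d F_3 = (-2*v) du + (-2*u + 4*v) dv
Combining and collecting du, dv coefficients:
  coeff of du: v*(36*u^2 + u*v - 10*v^2)
  coeff of dv: v*(37*u^2 - 30*u*v + 20*v^2)
F^* omega = (v*(36*u^2 + u*v - 10*v^2)) du + (v*(37*u^2 - 30*u*v + 20*v^2)) dv.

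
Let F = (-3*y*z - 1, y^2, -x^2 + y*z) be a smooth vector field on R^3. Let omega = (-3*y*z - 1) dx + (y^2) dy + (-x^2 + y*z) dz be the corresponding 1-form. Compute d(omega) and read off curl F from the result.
d(omega) = (z) dy ∧ dz + (2*x - 3*y) dz ∧ dx + (3*z) dx ∧ dy; curl F = (z, 2*x - 3*y, 3*z)

d omega = sum_{i<j} (∂f_j/∂x_i - ∂f_i/∂x_j) dx_i ∧ dx_j. Under the identification (dy ∧ dz, dz ∧ dx, dx ∧ dy) ↔ (e_x, e_y, e_z), the coefficients are exactly the components of curl F. Compute:
  ∂R/∂y - ∂Q/∂z = (z) - (0) = z
  ∂P/∂z - ∂R/∂x = (-3*y) - (-2*x) = 2*x - 3*y
  ∂Q/∂x - ∂P/∂y = (0) - (-3*z) = 3*z.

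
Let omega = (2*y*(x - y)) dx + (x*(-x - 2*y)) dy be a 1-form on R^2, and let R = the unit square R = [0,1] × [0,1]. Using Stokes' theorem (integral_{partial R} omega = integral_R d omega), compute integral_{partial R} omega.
integral_(partial R) omega = -1

Stokes: integral_partial_R omega = integral_R d omega with d omega = (∂Q/∂x - ∂P/∂y) dx ∧ dy.
  ∂Q/∂x = -2*x - 2*y
  ∂P/∂y = 2*x - 4*y
  integrand = ∂Q/∂x - ∂P/∂y = -4*x + 2*y.
Integrating over R: integral_0^1 integral_0^1 (-4*x + 2*y) dx dy = -1.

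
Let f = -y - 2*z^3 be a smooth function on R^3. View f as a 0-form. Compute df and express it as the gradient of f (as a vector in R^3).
df = (0) dx + (-1) dy + (-6*z^2) dz; grad f = (0, -1, -6*z^2)

For a 0-form f, d f = (∂f/∂x) dx + (∂f/∂y) dy + (∂f/∂z) dz. The components of the vector representation are exactly the entries of grad f in Cartesian coordinates:
  ∂f/∂x = 0
  ∂f/∂y = -1
  ∂f/∂z = -6*z^2.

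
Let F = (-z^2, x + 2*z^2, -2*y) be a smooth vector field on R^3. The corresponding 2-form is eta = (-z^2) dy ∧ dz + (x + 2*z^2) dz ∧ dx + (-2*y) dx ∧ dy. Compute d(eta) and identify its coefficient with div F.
d(eta) = (0) dx ∧ dy ∧ dz; div F = 0

For a 2-form in R^3 of the form above, applying d gives a 3-form with coefficient ∂P/∂x + ∂Q/∂y + ∂R/∂z:
  ∂P/∂x = 0
  ∂Q/∂y = 0
  ∂R/∂z = 0
Sum = 0, which is exactly div F.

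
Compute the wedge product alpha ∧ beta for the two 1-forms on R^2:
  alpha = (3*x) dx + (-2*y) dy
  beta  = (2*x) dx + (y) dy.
alpha ∧ beta = (7*x*y) dx ∧ dy

Distribute the wedge, using dx_i ∧ dx_j = -dx_j ∧ dx_i and dx_i ∧ dx_i = 0. For each pair (i, j) with i < j, the coefficient of dx_i ∧ dx_j in alpha ∧ beta is (alpha_i * beta_j - alpha_j * beta_i). Collecting: alpha ∧ beta = (7*x*y) dx ∧ dy.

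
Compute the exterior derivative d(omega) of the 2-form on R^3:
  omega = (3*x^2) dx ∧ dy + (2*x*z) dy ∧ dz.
d(omega) = (2*z) dx ∧ dy ∧ dz

For a 2-form omega = sum_{i<j} g_{ij} dx_i ∧ dx_j, the exterior derivative is
  d(omega) = sum_{i<j} d(g_{ij}) ∧ dx_i ∧ dx_j = sum_{i<j, k} (∂g_{ij}/∂x_k) dx_k ∧ dx_i ∧ dx_j.
Expand each term, using dx_k ∧ dx_i ∧ dx_j = sgn(permutation) dx_{(a)} ∧ dx_{(b)} ∧ dx_{(c)} with (a < b < c) sorted:
  d(2*x*z) includes (∂/∂x)(2*x*z) dx = (2*z) dx, which multiplied by dy ∧ dz gives (2*z) dx ∧ dy ∧ dz
Collecting like 3-forms: d(omega) = (2*z) dx ∧ dy ∧ dz.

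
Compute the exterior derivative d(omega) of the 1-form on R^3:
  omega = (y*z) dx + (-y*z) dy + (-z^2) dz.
d(omega) = (-z) dx ∧ dy + (-y) dx ∧ dz + (y) dy ∧ dz

For a 1-form omega = sum_i f_i dx_i, the exterior derivative is
  d(omega) = sum_{i < j} (∂f_j/∂x_i - ∂f_i/∂x_j) dx_i ∧ dx_j.
  coefficient of dx ∧ dy: ∂f_2/∂x - ∂f_1/∂y = ∂(-y*z)/∂x - ∂(y*z)/∂y = -z
  coefficient of dx ∧ dz: ∂f_3/∂x - ∂f_1/∂z = ∂(-z^2)/∂x - ∂(y*z)/∂z = -y
  coefficient of dy ∧ dz: ∂f_3/∂y - ∂f_2/∂z = ∂(-z^2)/∂y - ∂(-y*z)/∂z = y
Assembling: d(omega) = (-z) dx ∧ dy + (-y) dx ∧ dz + (y) dy ∧ dz.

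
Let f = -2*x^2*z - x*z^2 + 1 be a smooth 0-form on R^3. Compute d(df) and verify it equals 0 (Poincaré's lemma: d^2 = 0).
d(df) = 0

Step 1: df = sum_i (∂f/∂x_i) dx_i = (z*(-4*x - z)) dx + (0) dy + (2*x*(-x - z)) dz.
Step 2: Apply d again. Using the 1-form formula, the coefficient of dx ∧ dy in d(df) is ∂^2 f/∂x ∂y - ∂^2 f/∂y ∂x = (0) - (0) = 0 (equality of mixed partials for smooth f).
Similarly for dx ∧ dz and dy ∧ dz — all coefficients vanish. So d(df) = 0.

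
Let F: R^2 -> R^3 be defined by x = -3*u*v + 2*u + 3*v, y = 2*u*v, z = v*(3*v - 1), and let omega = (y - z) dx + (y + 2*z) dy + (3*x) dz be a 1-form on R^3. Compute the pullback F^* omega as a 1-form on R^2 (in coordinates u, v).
F^* omega = (v*(-2*u*v + 4*u + 21*v^2 - 13*v + 2)) du + (-2*u^2*v - 33*u*v^2 + 44*u*v - 6*u + 45*v^2 - 6*v) dv

Using F^*(f dg) = (f ∘ F) d(g ∘ F), substitute each coordinate x_i by F_i(u, v) in f_i, and replace dx_i by d F_i = (∂F_i/∂u) du + (∂F_i/∂v) dv.
  For the x component: f_1(F) = v*(2*u - 3*v + 1); d F_1 = (2 - 3*v) du + (3 - 3*u) dv
  For the y component: f_2(F) = 2*v*(u + 3*v - 1); d F_2 = (2*v) du + (2*u) dv
  For the z component: f_3(F) = -9*u*v + 6*u + 9*v; d F_3 = (0) du + (6*v - 1) dv
Combining and collecting du, dv coefficients:
  coeff of du: v*(-2*u*v + 4*u + 21*v^2 - 13*v + 2)
  coeff of dv: -2*u^2*v - 33*u*v^2 + 44*u*v - 6*u + 45*v^2 - 6*v
F^* omega = (v*(-2*u*v + 4*u + 21*v^2 - 13*v + 2)) du + (-2*u^2*v - 33*u*v^2 + 44*u*v - 6*u + 45*v^2 - 6*v) dv.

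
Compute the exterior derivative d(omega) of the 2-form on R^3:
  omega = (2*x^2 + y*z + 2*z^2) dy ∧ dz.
d(omega) = (4*x) dx ∧ dy ∧ dz

For a 2-form omega = sum_{i<j} g_{ij} dx_i ∧ dx_j, the exterior derivative is
  d(omega) = sum_{i<j} d(g_{ij}) ∧ dx_i ∧ dx_j = sum_{i<j, k} (∂g_{ij}/∂x_k) dx_k ∧ dx_i ∧ dx_j.
Expand each term, using dx_k ∧ dx_i ∧ dx_j = sgn(permutation) dx_{(a)} ∧ dx_{(b)} ∧ dx_{(c)} with (a < b < c) sorted:
  d(2*x^2 + y*z + 2*z^2) includes (∂/∂x)(2*x^2 + y*z + 2*z^2) dx = (4*x) dx, which multiplied by dy ∧ dz gives (4*x) dx ∧ dy ∧ dz
Collecting like 3-forms: d(omega) = (4*x) dx ∧ dy ∧ dz.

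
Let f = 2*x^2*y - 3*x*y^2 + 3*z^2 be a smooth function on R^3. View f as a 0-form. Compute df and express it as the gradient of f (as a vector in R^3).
df = (y*(4*x - 3*y)) dx + (2*x*(x - 3*y)) dy + (6*z) dz; grad f = (y*(4*x - 3*y), 2*x*(x - 3*y), 6*z)

For a 0-form f, d f = (∂f/∂x) dx + (∂f/∂y) dy + (∂f/∂z) dz. The components of the vector representation are exactly the entries of grad f in Cartesian coordinates:
  ∂f/∂x = y*(4*x - 3*y)
  ∂f/∂y = 2*x*(x - 3*y)
  ∂f/∂z = 6*z.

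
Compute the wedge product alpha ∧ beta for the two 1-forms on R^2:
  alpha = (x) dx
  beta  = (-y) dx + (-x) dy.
alpha ∧ beta = (-x^2) dx ∧ dy

Distribute the wedge, using dx_i ∧ dx_j = -dx_j ∧ dx_i and dx_i ∧ dx_i = 0. For each pair (i, j) with i < j, the coefficient of dx_i ∧ dx_j in alpha ∧ beta is (alpha_i * beta_j - alpha_j * beta_i). Collecting: alpha ∧ beta = (-x^2) dx ∧ dy.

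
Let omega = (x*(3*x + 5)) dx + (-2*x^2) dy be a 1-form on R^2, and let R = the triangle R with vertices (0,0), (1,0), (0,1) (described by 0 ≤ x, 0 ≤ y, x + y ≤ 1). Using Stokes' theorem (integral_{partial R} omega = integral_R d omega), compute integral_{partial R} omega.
integral_(partial R) omega = -2/3

Stokes: integral_partial_R omega = integral_R d omega with d omega = (∂Q/∂x - ∂P/∂y) dx ∧ dy.
  ∂Q/∂x = -4*x
  ∂P/∂y = 0
  integrand = ∂Q/∂x - ∂P/∂y = -4*x.
Integrating over R: integral_0^1 integral_0^{1-x} (-4*x) dy dx = -2/3.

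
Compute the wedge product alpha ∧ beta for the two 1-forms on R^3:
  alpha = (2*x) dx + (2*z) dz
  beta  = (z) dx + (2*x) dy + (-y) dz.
alpha ∧ beta = (4*x^2) dx ∧ dy + (-2*x*y - 2*z^2) dx ∧ dz + (-4*x*z) dy ∧ dz

Distribute the wedge, using dx_i ∧ dx_j = -dx_j ∧ dx_i and dx_i ∧ dx_i = 0. For each pair (i, j) with i < j, the coefficient of dx_i ∧ dx_j in alpha ∧ beta is (alpha_i * beta_j - alpha_j * beta_i). Collecting: alpha ∧ beta = (4*x^2) dx ∧ dy + (-2*x*y - 2*z^2) dx ∧ dz + (-4*x*z) dy ∧ dz.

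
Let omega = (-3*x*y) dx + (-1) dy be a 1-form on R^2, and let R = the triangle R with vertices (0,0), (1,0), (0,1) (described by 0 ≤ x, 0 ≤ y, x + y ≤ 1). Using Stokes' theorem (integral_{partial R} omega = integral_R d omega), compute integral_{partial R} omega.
integral_(partial R) omega = 1/2

Stokes: integral_partial_R omega = integral_R d omega with d omega = (∂Q/∂x - ∂P/∂y) dx ∧ dy.
  ∂Q/∂x = 0
  ∂P/∂y = -3*x
  integrand = ∂Q/∂x - ∂P/∂y = 3*x.
Integrating over R: integral_0^1 integral_0^{1-x} (3*x) dy dx = 1/2.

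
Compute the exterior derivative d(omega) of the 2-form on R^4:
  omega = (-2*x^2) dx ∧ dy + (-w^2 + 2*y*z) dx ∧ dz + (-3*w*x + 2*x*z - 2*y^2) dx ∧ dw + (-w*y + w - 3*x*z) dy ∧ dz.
d(omega) = (-5*z) dx ∧ dy ∧ dz + (-2*w - 2*x) dx ∧ dz ∧ dw + (4*y) dx ∧ dy ∧ dw + (1 - y) dy ∧ dz ∧ dw

For a 2-form omega = sum_{i<j} g_{ij} dx_i ∧ dx_j, the exterior derivative is
  d(omega) = sum_{i<j} d(g_{ij}) ∧ dx_i ∧ dx_j = sum_{i<j, k} (∂g_{ij}/∂x_k) dx_k ∧ dx_i ∧ dx_j.
Expand each term, using dx_k ∧ dx_i ∧ dx_j = sgn(permutation) dx_{(a)} ∧ dx_{(b)} ∧ dx_{(c)} with (a < b < c) sorted:
  d(-w^2 + 2*y*z) includes (∂/∂y)(-w^2 + 2*y*z) dy = (2*z) dy, which multiplied by dx ∧ dz gives (-2*z) dx ∧ dy ∧ dz
  d(-w^2 + 2*y*z) includes (∂/∂w)(-w^2 + 2*y*z) dw = (-2*w) dw, which multiplied by dx ∧ dz gives (-2*w) dx ∧ dz ∧ dw
  d(-3*w*x + 2*x*z - 2*y^2) includes (∂/∂y)(-3*w*x + 2*x*z - 2*y^2) dy = (-4*y) dy, which multiplied by dx ∧ dw gives (4*y) dx ∧ dy ∧ dw
  d(-3*w*x + 2*x*z - 2*y^2) includes (∂/∂z)(-3*w*x + 2*x*z - 2*y^2) dz = (2*x) dz, which multiplied by dx ∧ dw gives (-2*x) dx ∧ dz ∧ dw
  d(-w*y + w - 3*x*z) includes (∂/∂x)(-w*y + w - 3*x*z) dx = (-3*z) dx, which multiplied by dy ∧ dz gives (-3*z) dx ∧ dy ∧ dz
  d(-w*y + w - 3*x*z) includes (∂/∂w)(-w*y + w - 3*x*z) dw = (1 - y) dw, which multiplied by dy ∧ dz gives (1 - y) dy ∧ dz ∧ dw
Collecting like 3-forms: d(omega) = (-5*z) dx ∧ dy ∧ dz + (-2*w - 2*x) dx ∧ dz ∧ dw + (4*y) dx ∧ dy ∧ dw + (1 - y) dy ∧ dz ∧ dw.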